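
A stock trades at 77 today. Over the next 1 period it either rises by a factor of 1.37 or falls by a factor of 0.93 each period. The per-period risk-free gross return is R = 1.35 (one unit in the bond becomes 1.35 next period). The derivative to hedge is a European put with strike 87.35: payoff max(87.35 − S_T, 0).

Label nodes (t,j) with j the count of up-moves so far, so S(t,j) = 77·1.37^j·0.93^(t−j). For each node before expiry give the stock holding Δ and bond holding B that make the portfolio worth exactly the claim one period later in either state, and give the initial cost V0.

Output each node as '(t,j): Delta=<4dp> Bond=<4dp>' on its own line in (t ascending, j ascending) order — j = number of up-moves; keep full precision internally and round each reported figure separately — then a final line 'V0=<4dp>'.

Since d<R<u, set p* = (R−d)/(u−d) = 0.9545; price each node as the discounted p*-expectation of its children.
At expiry t=1: V(1,0)=15.7400, V(1,1)=0.0000
Node (0,0) S=77.0000: V=(p*·0.0000+(1−p*)·15.7400)/1.35=0.5300; Δ=(0.0000−15.7400)/(105.4900−71.6100)=-0.4646; B=V−Δ·S=36.3027
Check: Δ(0,0)·S0 + B(0,0) = 0.5300 = V0.

(0,0): Delta=-0.4646 Bond=36.3027
V0=0.5300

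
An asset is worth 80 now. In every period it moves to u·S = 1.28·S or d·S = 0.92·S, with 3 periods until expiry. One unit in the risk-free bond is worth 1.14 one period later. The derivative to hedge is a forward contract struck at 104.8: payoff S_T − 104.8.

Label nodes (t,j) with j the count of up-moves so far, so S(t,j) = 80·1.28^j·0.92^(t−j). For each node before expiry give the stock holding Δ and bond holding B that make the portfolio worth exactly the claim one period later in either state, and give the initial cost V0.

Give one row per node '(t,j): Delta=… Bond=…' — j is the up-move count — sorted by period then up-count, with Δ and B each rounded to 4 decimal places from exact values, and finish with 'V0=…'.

(0,0): Delta=1.0000 Bond=-70.7370
(1,0): Delta=1.0000 Bond=-80.6402
(1,1): Delta=1.0000 Bond=-80.6402
(2,0): Delta=1.0000 Bond=-91.9298
(2,1): Delta=1.0000 Bond=-91.9298
(2,2): Delta=1.0000 Bond=-91.9298
V0=9.2630

The replicating-portfolio and risk-neutral prices coincide; use p* = (1.14−0.92)/(1.28−0.92) = 0.6111 for the latter.
Payoff layer (t=3): V(3,0)=-42.5050, V(3,1)=-18.1286, V(3,2)=15.7862, V(3,3)=62.9722
Node (2,0) S=67.7120: V=(p*·-18.1286+(1−p*)·-42.5050)/1.14=-24.2178; Δ=(-18.1286−-42.5050)/(86.6714−62.2950)=1.0000; B=V−Δ·S=-91.9298
Node (2,1) S=94.2080: V=(p*·15.7862+(1−p*)·-18.1286)/1.14=2.2782; Δ=(15.7862−-18.1286)/(120.5862−86.6714)=1.0000; B=V−Δ·S=-91.9298
Node (2,2) S=131.0720: V=(p*·62.9722+(1−p*)·15.7862)/1.14=39.1422; Δ=(62.9722−15.7862)/(167.7722−120.5862)=1.0000; B=V−Δ·S=-91.9298
Node (1,0) S=73.6000: V=(p*·2.2782+(1−p*)·-24.2178)/1.14=-7.0402; Δ=(2.2782−-24.2178)/(94.2080−67.7120)=1.0000; B=V−Δ·S=-80.6402
Node (1,1) S=102.4000: V=(p*·39.1422+(1−p*)·2.2782)/1.14=21.7598; Δ=(39.1422−2.2782)/(131.0720−94.2080)=1.0000; B=V−Δ·S=-80.6402
Node (0,0) S=80.0000: V=(p*·21.7598+(1−p*)·-7.0402)/1.14=9.2630; Δ=(21.7598−-7.0402)/(102.4000−73.6000)=1.0000; B=V−Δ·S=-70.7370
Root portfolio cost Δ·80+B reproduces V0=9.2630.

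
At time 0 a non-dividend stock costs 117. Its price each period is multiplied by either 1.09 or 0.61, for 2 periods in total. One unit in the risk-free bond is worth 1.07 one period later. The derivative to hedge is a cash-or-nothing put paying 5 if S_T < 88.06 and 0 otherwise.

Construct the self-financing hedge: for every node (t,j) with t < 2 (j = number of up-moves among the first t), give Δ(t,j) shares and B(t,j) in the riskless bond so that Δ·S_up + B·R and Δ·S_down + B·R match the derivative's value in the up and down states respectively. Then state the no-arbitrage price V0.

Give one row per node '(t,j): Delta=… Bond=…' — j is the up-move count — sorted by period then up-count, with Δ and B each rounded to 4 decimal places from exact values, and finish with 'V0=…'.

(0,0): Delta=-0.0797 Bond=9.6859
(1,0): Delta=0.0000 Bond=4.6729
(1,1): Delta=-0.0817 Bond=10.6114
V0=0.3564

Since d<R<u, set p* = (R−d)/(u−d) = 0.9583; price each node as the discounted p*-expectation of its children.
Payoff layer (t=2): V(2,0)=5.0000, V(2,1)=5.0000, V(2,2)=0.0000
(1,0): S=71.3700. Δ = (V_up−V_dn)/(S_up−S_dn) = (5.0000−5.0000)/(77.7933−43.5357) = 0.0000. V = [p*·5.0000 + (1−p*)·5.0000]/1.07 = 4.6729. B = V − Δ·S = 4.6729.
(1,1): S=127.5300. Δ = (V_up−V_dn)/(S_up−S_dn) = (0.0000−5.0000)/(139.0077−77.7933) = -0.0817. V = [p*·0.0000 + (1−p*)·5.0000]/1.07 = 0.1947. B = V − Δ·S = 10.6114.
(0,0): S=117.0000. Δ = (V_up−V_dn)/(S_up−S_dn) = (0.1947−4.6729)/(127.5300−71.3700) = -0.0797. V = [p*·0.1947 + (1−p*)·4.6729]/1.07 = 0.3564. B = V − Δ·S = 9.6859.
Each (Δ,B) replicates both successor values, so the strategy is self-financing and V0 is arbitrage-free.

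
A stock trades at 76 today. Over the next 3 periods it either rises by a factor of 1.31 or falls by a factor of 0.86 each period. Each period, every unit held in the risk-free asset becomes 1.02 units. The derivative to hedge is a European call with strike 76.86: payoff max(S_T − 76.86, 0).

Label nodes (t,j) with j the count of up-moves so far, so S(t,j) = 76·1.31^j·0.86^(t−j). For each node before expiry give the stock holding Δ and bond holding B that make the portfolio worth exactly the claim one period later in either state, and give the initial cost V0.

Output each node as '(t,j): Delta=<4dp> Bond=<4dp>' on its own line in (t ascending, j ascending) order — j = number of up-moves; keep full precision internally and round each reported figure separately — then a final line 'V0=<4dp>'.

No-arbitrage ⇒ martingale measure with p* = (R−d)/(u−d) = 0.3556.
At expiry t=3: V(3,0)=0.0000, V(3,1)=0.0000, V(3,2)=35.3043, V(3,3)=93.9949
  t=2,j=0: stock 56.2096 → up 73.6346 (V=0.0000), down 48.3403 (V=0.0000). Price 0.0000; hedge Δ=0.0000, bond B=0.0000.
  t=2,j=1: stock 85.6216 → up 112.1643 (V=35.3043), down 73.6346 (V=0.0000). Price 12.3065; hedge Δ=0.9163, bond B=-66.1475.
  t=2,j=2: stock 130.4236 → up 170.8549 (V=93.9949), down 112.1643 (V=35.3043). Price 55.0707; hedge Δ=1.0000, bond B=-75.3529.
  t=1,j=0: stock 65.3600 → up 85.6216 (V=12.3065), down 56.2096 (V=0.0000). Price 4.2899; hedge Δ=0.4184, bond B=-23.0579.
  t=1,j=1: stock 99.5600 → up 130.4236 (V=55.0707), down 85.6216 (V=12.3065). Price 26.9721; hedge Δ=0.9545, bond B=-68.0593.
  t=0,j=0: stock 76.0000 → up 99.5600 (V=26.9721), down 65.3600 (V=4.2899). Price 12.1124; hedge Δ=0.6632, bond B=-38.2926.
Each (Δ,B) replicates both successor values, so the strategy is self-financing and V0 is arbitrage-free.

(0,0): Delta=0.6632 Bond=-38.2926
(1,0): Delta=0.4184 Bond=-23.0579
(1,1): Delta=0.9545 Bond=-68.0593
(2,0): Delta=0.0000 Bond=0.0000
(2,1): Delta=0.9163 Bond=-66.1475
(2,2): Delta=1.0000 Bond=-75.3529
V0=12.1124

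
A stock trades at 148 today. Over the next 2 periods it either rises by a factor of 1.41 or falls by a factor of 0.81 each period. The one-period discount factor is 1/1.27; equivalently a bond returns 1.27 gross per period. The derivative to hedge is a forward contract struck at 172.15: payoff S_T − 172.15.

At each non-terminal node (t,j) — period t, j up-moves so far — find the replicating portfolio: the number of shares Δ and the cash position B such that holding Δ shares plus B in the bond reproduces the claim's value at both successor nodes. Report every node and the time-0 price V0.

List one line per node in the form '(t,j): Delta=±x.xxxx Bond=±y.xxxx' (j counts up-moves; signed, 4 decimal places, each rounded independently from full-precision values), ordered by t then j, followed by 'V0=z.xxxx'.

(0,0): Delta=1.0000 Bond=-106.7332
(1,0): Delta=1.0000 Bond=-135.5512
(1,1): Delta=1.0000 Bond=-135.5512
V0=41.2668

No-arbitrage ⇒ martingale measure with p* = (R−d)/(u−d) = 0.7667.
Terminal values V(2,·): V(2,0)=-75.0472, V(2,1)=-3.1192, V(2,2)=122.0888
Node (1,0) S=119.8800: V=(p*·-3.1192+(1−p*)·-75.0472)/1.27=-15.6712; Δ=(-3.1192−-75.0472)/(169.0308−97.1028)=1.0000; B=V−Δ·S=-135.5512
Node (1,1) S=208.6800: V=(p*·122.0888+(1−p*)·-3.1192)/1.27=73.1288; Δ=(122.0888−-3.1192)/(294.2388−169.0308)=1.0000; B=V−Δ·S=-135.5512
Node (0,0) S=148.0000: V=(p*·73.1288+(1−p*)·-15.6712)/1.27=41.2668; Δ=(73.1288−-15.6712)/(208.6800−119.8800)=1.0000; B=V−Δ·S=-106.7332
Each (Δ,B) replicates both successor values, so the strategy is self-financing and V0 is arbitrage-free.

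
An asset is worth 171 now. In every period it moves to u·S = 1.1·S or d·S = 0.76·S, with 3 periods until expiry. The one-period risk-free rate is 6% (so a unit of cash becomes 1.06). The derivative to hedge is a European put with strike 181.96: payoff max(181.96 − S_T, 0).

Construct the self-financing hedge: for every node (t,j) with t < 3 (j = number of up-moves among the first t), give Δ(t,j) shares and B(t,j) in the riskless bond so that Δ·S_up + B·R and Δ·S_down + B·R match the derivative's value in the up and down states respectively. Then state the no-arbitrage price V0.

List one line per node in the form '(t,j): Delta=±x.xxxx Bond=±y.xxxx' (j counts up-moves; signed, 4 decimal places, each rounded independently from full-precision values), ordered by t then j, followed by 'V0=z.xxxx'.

Under the risk-neutral measure, an up-move has probability p* = (R−d)/(u−d) = 0.8824 and values discount at R = 1.06.
At expiry t=3: V(3,0)=106.8951, V(3,1)=73.3134, V(3,2)=24.7084, V(3,3)=0.0000
(2,0): S=98.7696. Δ = (V_up−V_dn)/(S_up−S_dn) = (73.3134−106.8951)/(108.6466−75.0649) = -1.0000. V = [p*·73.3134 + (1−p*)·106.8951]/1.06 = 72.8908. B = V − Δ·S = 171.6604.
(2,1): S=142.9560. Δ = (V_up−V_dn)/(S_up−S_dn) = (24.7084−73.3134)/(157.2516−108.6466) = -1.0000. V = [p*·24.7084 + (1−p*)·73.3134]/1.06 = 28.7044. B = V − Δ·S = 171.6604.
(2,2): S=206.9100. Δ = (V_up−V_dn)/(S_up−S_dn) = (0.0000−24.7084)/(227.6010−157.2516) = -0.3512. V = [p*·0.0000 + (1−p*)·24.7084]/1.06 = 2.7423. B = V − Δ·S = 75.4141.
(1,0): S=129.9600. Δ = (V_up−V_dn)/(S_up−S_dn) = (28.7044−72.8908)/(142.9560−98.7696) = -1.0000. V = [p*·28.7044 + (1−p*)·72.8908]/1.06 = 31.9838. B = V − Δ·S = 161.9438.
(1,1): S=188.1000. Δ = (V_up−V_dn)/(S_up−S_dn) = (2.7423−28.7044)/(206.9100−142.9560) = -0.4059. V = [p*·2.7423 + (1−p*)·28.7044]/1.06 = 5.4686. B = V − Δ·S = 81.8275.
(0,0): S=171.0000. Δ = (V_up−V_dn)/(S_up−S_dn) = (5.4686−31.9838)/(188.1000−129.9600) = -0.4561. V = [p*·5.4686 + (1−p*)·31.9838]/1.06 = 8.1019. B = V − Δ·S = 86.0877.
Self-financing check: at every node Δ·S+B equals the discounted successor values.

(0,0): Delta=-0.4561 Bond=86.0877
(1,0): Delta=-1.0000 Bond=161.9438
(1,1): Delta=-0.4059 Bond=81.8275
(2,0): Delta=-1.0000 Bond=171.6604
(2,1): Delta=-1.0000 Bond=171.6604
(2,2): Delta=-0.3512 Bond=75.4141
V0=8.1019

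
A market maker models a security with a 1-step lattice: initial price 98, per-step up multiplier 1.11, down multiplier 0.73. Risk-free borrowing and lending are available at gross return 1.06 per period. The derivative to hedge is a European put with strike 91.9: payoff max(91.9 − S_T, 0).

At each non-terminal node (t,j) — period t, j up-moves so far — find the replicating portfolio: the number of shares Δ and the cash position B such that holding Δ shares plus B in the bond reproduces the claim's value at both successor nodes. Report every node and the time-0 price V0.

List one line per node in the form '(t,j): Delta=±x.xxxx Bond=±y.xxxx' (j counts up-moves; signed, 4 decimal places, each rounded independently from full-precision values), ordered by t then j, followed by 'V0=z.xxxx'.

The replicating-portfolio and risk-neutral prices coincide; use p* = (1.06−0.73)/(1.11−0.73) = 0.8684 for the latter.
Payoff layer (t=1): V(1,0)=20.3600, V(1,1)=0.0000
(0,0): S=98.0000. Δ = (V_up−V_dn)/(S_up−S_dn) = (0.0000−20.3600)/(108.7800−71.5400) = -0.5467. V = [p*·0.0000 + (1−p*)·20.3600]/1.06 = 2.5273. B = V − Δ·S = 56.1063.
Root portfolio cost Δ·98+B reproduces V0=2.5273.

(0,0): Delta=-0.5467 Bond=56.1063
V0=2.5273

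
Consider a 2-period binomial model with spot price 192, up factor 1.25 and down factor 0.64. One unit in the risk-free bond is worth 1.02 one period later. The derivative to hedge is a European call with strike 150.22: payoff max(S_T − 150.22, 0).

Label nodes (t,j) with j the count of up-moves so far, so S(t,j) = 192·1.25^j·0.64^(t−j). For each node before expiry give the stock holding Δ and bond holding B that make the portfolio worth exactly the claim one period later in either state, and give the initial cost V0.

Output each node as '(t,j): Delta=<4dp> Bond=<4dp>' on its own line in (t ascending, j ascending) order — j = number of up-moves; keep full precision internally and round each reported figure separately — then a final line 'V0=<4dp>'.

(0,0): Delta=0.7741 Bond=-91.2310
(1,0): Delta=0.0451 Bond=-3.4767
(1,1): Delta=1.0000 Bond=-147.2745
V0=57.3939

Since d<R<u, set p* = (R−d)/(u−d) = 0.6230; price each node as the discounted p*-expectation of its children.
Terminal values V(2,·): V(2,0)=0.0000, V(2,1)=3.3800, V(2,2)=149.7800
  t=1,j=0: stock 122.8800 → up 153.6000 (V=3.3800), down 78.6432 (V=0.0000). Price 2.0643; hedge Δ=0.0451, bond B=-3.4767.
  t=1,j=1: stock 240.0000 → up 300.0000 (V=149.7800), down 153.6000 (V=3.3800). Price 92.7255; hedge Δ=1.0000, bond B=-147.2745.
  t=0,j=0: stock 192.0000 → up 240.0000 (V=92.7255), down 122.8800 (V=2.0643). Price 57.3939; hedge Δ=0.7741, bond B=-91.2310.
Each (Δ,B) replicates both successor values, so the strategy is self-financing and V0 is arbitrage-free.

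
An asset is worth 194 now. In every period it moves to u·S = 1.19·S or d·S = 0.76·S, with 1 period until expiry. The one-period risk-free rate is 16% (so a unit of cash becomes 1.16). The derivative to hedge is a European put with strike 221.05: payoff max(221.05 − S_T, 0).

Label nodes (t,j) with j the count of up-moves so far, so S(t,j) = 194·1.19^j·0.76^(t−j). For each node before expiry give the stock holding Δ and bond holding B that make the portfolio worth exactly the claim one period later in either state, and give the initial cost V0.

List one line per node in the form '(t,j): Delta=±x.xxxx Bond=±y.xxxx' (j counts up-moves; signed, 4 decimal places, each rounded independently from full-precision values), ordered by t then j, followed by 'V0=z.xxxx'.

(0,0): Delta=-0.8824 Bond=175.6133
V0=4.4272

Risk-neutral probability p* = (R−d)/(u−d) = (1.16−0.76)/(1.19−0.76) = 0.9302.
At expiry t=1: V(1,0)=73.6100, V(1,1)=0.0000
Node (0,0) S=194.0000: V=(p*·0.0000+(1−p*)·73.6100)/1.16=4.4272; Δ=(0.0000−73.6100)/(230.8600−147.4400)=-0.8824; B=V−Δ·S=175.6133
Self-financing check: at every node Δ·S+B equals the discounted successor values.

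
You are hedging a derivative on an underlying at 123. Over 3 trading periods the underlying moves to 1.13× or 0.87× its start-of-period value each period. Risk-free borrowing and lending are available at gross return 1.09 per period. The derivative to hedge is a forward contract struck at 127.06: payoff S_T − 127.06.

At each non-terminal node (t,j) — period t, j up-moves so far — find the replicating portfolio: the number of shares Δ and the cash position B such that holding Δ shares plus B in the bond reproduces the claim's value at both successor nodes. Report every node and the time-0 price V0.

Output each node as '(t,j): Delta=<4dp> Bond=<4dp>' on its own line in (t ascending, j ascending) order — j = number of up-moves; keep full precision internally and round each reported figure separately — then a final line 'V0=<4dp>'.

(0,0): Delta=1.0000 Bond=-98.1136
(1,0): Delta=1.0000 Bond=-106.9439
(1,1): Delta=1.0000 Bond=-106.9439
(2,0): Delta=1.0000 Bond=-116.5688
(2,1): Delta=1.0000 Bond=-116.5688
(2,2): Delta=1.0000 Bond=-116.5688
V0=24.8864

Under the risk-neutral measure, an up-move has probability p* = (R−d)/(u−d) = 0.8462 and values discount at R = 1.09.
Terminal payoffs: V(3,0)=-46.0641, V(3,1)=-21.8585, V(3,2)=9.5811, V(3,3)=50.4163
Node (2,0) S=93.0987: V=(p*·-21.8585+(1−p*)·-46.0641)/1.09=-23.4701; Δ=(-21.8585−-46.0641)/(105.2015−80.9959)=1.0000; B=V−Δ·S=-116.5688
Node (2,1) S=120.9213: V=(p*·9.5811+(1−p*)·-21.8585)/1.09=4.3525; Δ=(9.5811−-21.8585)/(136.6411−105.2015)=1.0000; B=V−Δ·S=-116.5688
Node (2,2) S=157.0587: V=(p*·50.4163+(1−p*)·9.5811)/1.09=40.4899; Δ=(50.4163−9.5811)/(177.4763−136.6411)=1.0000; B=V−Δ·S=-116.5688
Node (1,0) S=107.0100: V=(p*·4.3525+(1−p*)·-23.4701)/1.09=0.0661; Δ=(4.3525−-23.4701)/(120.9213−93.0987)=1.0000; B=V−Δ·S=-106.9439
Node (1,1) S=138.9900: V=(p*·40.4899+(1−p*)·4.3525)/1.09=32.0461; Δ=(40.4899−4.3525)/(157.0587−120.9213)=1.0000; B=V−Δ·S=-106.9439
Node (0,0) S=123.0000: V=(p*·32.0461+(1−p*)·0.0661)/1.09=24.8864; Δ=(32.0461−0.0661)/(138.9900−107.0100)=1.0000; B=V−Δ·S=-98.1136
Self-financing check: at every node Δ·S+B equals the discounted successor values.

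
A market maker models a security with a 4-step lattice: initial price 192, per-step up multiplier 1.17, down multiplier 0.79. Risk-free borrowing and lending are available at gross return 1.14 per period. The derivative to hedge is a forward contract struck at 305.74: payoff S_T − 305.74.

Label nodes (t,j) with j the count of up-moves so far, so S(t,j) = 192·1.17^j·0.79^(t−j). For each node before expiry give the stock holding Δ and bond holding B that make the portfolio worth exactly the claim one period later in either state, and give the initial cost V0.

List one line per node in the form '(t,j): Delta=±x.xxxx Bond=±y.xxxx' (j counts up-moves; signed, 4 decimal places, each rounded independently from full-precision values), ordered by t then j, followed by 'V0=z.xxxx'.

(0,0): Delta=1.0000 Bond=-181.0226
(1,0): Delta=1.0000 Bond=-206.3658
(1,1): Delta=1.0000 Bond=-206.3658
(2,0): Delta=1.0000 Bond=-235.2570
(2,1): Delta=1.0000 Bond=-235.2570
(2,2): Delta=1.0000 Bond=-235.2570
(3,0): Delta=1.0000 Bond=-268.1930
(3,1): Delta=1.0000 Bond=-268.1930
(3,2): Delta=1.0000 Bond=-268.1930
(3,3): Delta=1.0000 Bond=-268.1930
V0=10.9774

Risk-neutral probability p* = (R−d)/(u−d) = (1.14−0.79)/(1.17−0.79) = 0.9211.
At expiry t=4: V(4,0)=-230.9558, V(4,1)=-194.9837, V(4,2)=-141.7085, V(4,3)=-62.8073, V(4,4)=54.0463
  t=3,j=0: stock 94.6635 → up 110.7563 (V=-194.9837), down 74.7842 (V=-230.9558). Price -173.5295; hedge Δ=1.0000, bond B=-268.1930.
  t=3,j=1: stock 140.1978 → up 164.0315 (V=-141.7085), down 110.7563 (V=-194.9837). Price -127.9952; hedge Δ=1.0000, bond B=-268.1930.
  t=3,j=2: stock 207.6348 → up 242.9327 (V=-62.8073), down 164.0315 (V=-141.7085). Price -60.5582; hedge Δ=1.0000, bond B=-268.1930.
  t=3,j=3: stock 307.5097 → up 359.7863 (V=54.0463), down 242.9327 (V=-62.8073). Price 39.3167; hedge Δ=1.0000, bond B=-268.1930.
  t=2,j=0: stock 119.8272 → up 140.1978 (V=-127.9952), down 94.6635 (V=-173.5295). Price -115.4298; hedge Δ=1.0000, bond B=-235.2570.
  t=2,j=1: stock 177.4656 → up 207.6348 (V=-60.5582), down 140.1978 (V=-127.9952). Price -57.7914; hedge Δ=1.0000, bond B=-235.2570.
  t=2,j=2: stock 262.8288 → up 307.5097 (V=39.3167), down 207.6348 (V=-60.5582). Price 27.5718; hedge Δ=1.0000, bond B=-235.2570.
  t=1,j=0: stock 151.6800 → up 177.4656 (V=-57.7914), down 119.8272 (V=-115.4298). Price -54.6858; hedge Δ=1.0000, bond B=-206.3658.
  t=1,j=1: stock 224.6400 → up 262.8288 (V=27.5718), down 177.4656 (V=-57.7914). Price 18.2742; hedge Δ=1.0000, bond B=-206.3658.
  t=0,j=0: stock 192.0000 → up 224.6400 (V=18.2742), down 151.6800 (V=-54.6858). Price 10.9774; hedge Δ=1.0000, bond B=-181.0226.
Root portfolio cost Δ·192+B reproduces V0=10.9774.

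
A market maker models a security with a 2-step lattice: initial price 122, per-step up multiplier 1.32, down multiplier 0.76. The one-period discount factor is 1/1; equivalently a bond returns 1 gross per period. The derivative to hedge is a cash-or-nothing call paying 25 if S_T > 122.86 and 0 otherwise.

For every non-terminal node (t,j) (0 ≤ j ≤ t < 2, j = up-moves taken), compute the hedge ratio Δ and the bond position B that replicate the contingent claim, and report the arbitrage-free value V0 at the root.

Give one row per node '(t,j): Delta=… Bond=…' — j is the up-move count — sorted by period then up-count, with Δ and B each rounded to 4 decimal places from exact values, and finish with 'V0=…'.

The replicating-portfolio and risk-neutral prices coincide; use p* = (1−0.76)/(1.32−0.76) = 0.4286 for the latter.
Terminal values V(2,·): V(2,0)=0.0000, V(2,1)=0.0000, V(2,2)=25.0000
  t=1,j=0: stock 92.7200 → up 122.3904 (V=0.0000), down 70.4672 (V=0.0000). Price 0.0000; hedge Δ=0.0000, bond B=0.0000.
  t=1,j=1: stock 161.0400 → up 212.5728 (V=25.0000), down 122.3904 (V=0.0000). Price 10.7143; hedge Δ=0.2772, bond B=-33.9286.
  t=0,j=0: stock 122.0000 → up 161.0400 (V=10.7143), down 92.7200 (V=0.0000). Price 4.5918; hedge Δ=0.1568, bond B=-14.5408.
Check: Δ(0,0)·S0 + B(0,0) = 4.5918 = V0.

(0,0): Delta=0.1568 Bond=-14.5408
(1,0): Delta=0.0000 Bond=0.0000
(1,1): Delta=0.2772 Bond=-33.9286
V0=4.5918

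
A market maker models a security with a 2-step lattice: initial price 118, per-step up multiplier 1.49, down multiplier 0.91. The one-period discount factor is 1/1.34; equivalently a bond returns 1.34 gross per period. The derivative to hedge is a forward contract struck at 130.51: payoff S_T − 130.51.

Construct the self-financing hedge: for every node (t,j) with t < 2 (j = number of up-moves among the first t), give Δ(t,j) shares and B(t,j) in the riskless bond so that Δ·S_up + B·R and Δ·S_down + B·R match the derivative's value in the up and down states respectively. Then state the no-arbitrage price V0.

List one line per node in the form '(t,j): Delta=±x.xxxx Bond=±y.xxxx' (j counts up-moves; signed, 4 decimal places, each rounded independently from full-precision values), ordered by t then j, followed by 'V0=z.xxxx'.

Risk-neutral probability p* = (R−d)/(u−d) = (1.34−0.91)/(1.49−0.91) = 0.7414.
Terminal values V(2,·): V(2,0)=-32.7942, V(2,1)=29.4862, V(2,2)=131.4618
(1,0): S=107.3800. Δ = (V_up−V_dn)/(S_up−S_dn) = (29.4862−-32.7942)/(159.9962−97.7158) = 1.0000. V = [p*·29.4862 + (1−p*)·-32.7942]/1.34 = 9.9845. B = V − Δ·S = -97.3955.
(1,1): S=175.8200. Δ = (V_up−V_dn)/(S_up−S_dn) = (131.4618−29.4862)/(261.9718−159.9962) = 1.0000. V = [p*·131.4618 + (1−p*)·29.4862]/1.34 = 78.4245. B = V − Δ·S = -97.3955.
(0,0): S=118.0000. Δ = (V_up−V_dn)/(S_up−S_dn) = (78.4245−9.9845)/(175.8200−107.3800) = 1.0000. V = [p*·78.4245 + (1−p*)·9.9845]/1.34 = 45.3168. B = V − Δ·S = -72.6832.
Self-financing check: at every node Δ·S+B equals the discounted successor values.

(0,0): Delta=1.0000 Bond=-72.6832
(1,0): Delta=1.0000 Bond=-97.3955
(1,1): Delta=1.0000 Bond=-97.3955
V0=45.3168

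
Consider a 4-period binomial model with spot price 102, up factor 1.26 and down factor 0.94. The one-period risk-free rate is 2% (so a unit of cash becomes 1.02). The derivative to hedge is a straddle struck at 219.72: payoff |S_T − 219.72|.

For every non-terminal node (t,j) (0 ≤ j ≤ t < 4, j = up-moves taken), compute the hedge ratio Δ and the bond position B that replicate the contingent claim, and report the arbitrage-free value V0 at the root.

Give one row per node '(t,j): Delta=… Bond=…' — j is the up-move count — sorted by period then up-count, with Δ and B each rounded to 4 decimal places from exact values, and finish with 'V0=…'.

(0,0): Delta=-0.9663 Bond=199.8183
(1,0): Delta=-1.0000 Bond=207.0471
(1,1): Delta=-0.8908 Bond=194.1173
(2,0): Delta=-1.0000 Bond=211.1880
(2,1): Delta=-1.0000 Bond=211.1880
(2,2): Delta=-0.6465 Bond=158.4345
(3,0): Delta=-1.0000 Bond=215.4118
(3,1): Delta=-1.0000 Bond=215.4118
(3,2): Delta=-1.0000 Bond=215.4118
(3,3): Delta=0.1446 Bond=0.1775
V0=101.2570

No-arbitrage ⇒ martingale measure with p* = (R−d)/(u−d) = 0.2500.
Terminal payoffs: V(4,0)=140.0836, V(4,1)=112.9733, V(4,2)=76.6341, V(4,3)=27.9239, V(4,4)=37.3683
Node (3,0) S=84.7196: V=(p*·112.9733+(1−p*)·140.0836)/1.02=130.6922; Δ=(112.9733−140.0836)/(106.7467−79.6364)=-1.0000; B=V−Δ·S=215.4118
Node (3,1) S=113.5603: V=(p*·76.6341+(1−p*)·112.9733)/1.02=101.8515; Δ=(76.6341−112.9733)/(143.0859−106.7467)=-1.0000; B=V−Δ·S=215.4118
Node (3,2) S=152.2191: V=(p*·27.9239+(1−p*)·76.6341)/1.02=63.1927; Δ=(27.9239−76.6341)/(191.7961−143.0859)=-1.0000; B=V−Δ·S=215.4118
Node (3,3) S=204.0384: V=(p*·37.3683+(1−p*)·27.9239)/1.02=29.6912; Δ=(37.3683−27.9239)/(257.0883−191.7961)=0.1446; B=V−Δ·S=0.1775
Node (2,0) S=90.1272: V=(p*·101.8515+(1−p*)·130.6922)/1.02=121.0608; Δ=(101.8515−130.6922)/(113.5603−84.7196)=-1.0000; B=V−Δ·S=211.1880
Node (2,1) S=120.8088: V=(p*·63.1927+(1−p*)·101.8515)/1.02=90.3792; Δ=(63.1927−101.8515)/(152.2191−113.5603)=-1.0000; B=V−Δ·S=211.1880
Node (2,2) S=161.9352: V=(p*·29.6912+(1−p*)·63.1927)/1.02=53.7425; Δ=(29.6912−63.1927)/(204.0384−152.2191)=-0.6465; B=V−Δ·S=158.4345
Node (1,0) S=95.8800: V=(p*·90.3792+(1−p*)·121.0608)/1.02=111.1671; Δ=(90.3792−121.0608)/(120.8088−90.1272)=-1.0000; B=V−Δ·S=207.0471
Node (1,1) S=128.5200: V=(p*·53.7425+(1−p*)·90.3792)/1.02=79.6275; Δ=(53.7425−90.3792)/(161.9352−120.8088)=-0.8908; B=V−Δ·S=194.1173
Node (0,0) S=102.0000: V=(p*·79.6275+(1−p*)·111.1671)/1.02=101.2570; Δ=(79.6275−111.1671)/(128.5200−95.8800)=-0.9663; B=V−Δ·S=199.8183
The time-0 hedge costs 101.2570, which is the no-arbitrage price.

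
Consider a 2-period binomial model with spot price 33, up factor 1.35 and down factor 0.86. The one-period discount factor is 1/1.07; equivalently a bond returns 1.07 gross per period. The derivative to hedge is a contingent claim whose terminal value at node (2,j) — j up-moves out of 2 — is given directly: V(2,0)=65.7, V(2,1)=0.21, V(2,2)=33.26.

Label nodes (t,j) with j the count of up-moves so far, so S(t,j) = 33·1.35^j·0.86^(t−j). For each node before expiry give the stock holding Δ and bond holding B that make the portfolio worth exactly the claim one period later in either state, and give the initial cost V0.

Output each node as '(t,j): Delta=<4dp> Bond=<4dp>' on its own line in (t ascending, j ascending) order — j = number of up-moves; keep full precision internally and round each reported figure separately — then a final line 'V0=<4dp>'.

No-arbitrage ⇒ martingale measure with p* = (R−d)/(u−d) = 0.4286.
At expiry t=2: V(2,0)=65.7000, V(2,1)=0.2100, V(2,2)=33.2600
(1,0): S=28.3800. Δ = (V_up−V_dn)/(S_up−S_dn) = (0.2100−65.7000)/(38.3130−24.4068) = -4.7094. V = [p*·0.2100 + (1−p*)·65.7000]/1.07 = 35.1709. B = V − Δ·S = 168.8240.
(1,1): S=44.5500. Δ = (V_up−V_dn)/(S_up−S_dn) = (33.2600−0.2100)/(60.1425−38.3130) = 1.5140. V = [p*·33.2600 + (1−p*)·0.2100]/1.07 = 13.4339. B = V − Δ·S = -54.0151.
(0,0): S=33.0000. Δ = (V_up−V_dn)/(S_up−S_dn) = (13.4339−35.1709)/(44.5500−28.3800) = -1.3443. V = [p*·13.4339 + (1−p*)·35.1709]/1.07 = 24.1636. B = V − Δ·S = 68.5248.
Self-financing check: at every node Δ·S+B equals the discounted successor values.

(0,0): Delta=-1.3443 Bond=68.5248
(1,0): Delta=-4.7094 Bond=168.8240
(1,1): Delta=1.5140 Bond=-54.0151
V0=24.1636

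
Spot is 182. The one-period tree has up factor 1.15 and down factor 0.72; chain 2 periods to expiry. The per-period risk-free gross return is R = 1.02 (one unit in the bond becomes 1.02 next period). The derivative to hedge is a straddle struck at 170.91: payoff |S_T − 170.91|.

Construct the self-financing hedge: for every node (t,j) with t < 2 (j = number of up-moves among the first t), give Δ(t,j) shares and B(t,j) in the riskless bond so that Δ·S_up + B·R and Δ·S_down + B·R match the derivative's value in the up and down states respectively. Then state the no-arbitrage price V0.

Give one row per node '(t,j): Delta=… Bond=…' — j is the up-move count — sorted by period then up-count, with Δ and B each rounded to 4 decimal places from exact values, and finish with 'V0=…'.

No-arbitrage ⇒ martingale measure with p* = (R−d)/(u−d) = 0.6977.
Terminal payoffs: V(2,0)=76.5612, V(2,1)=20.2140, V(2,2)=69.7850
Node (1,0) S=131.0400: V=(p*·20.2140+(1−p*)·76.5612)/1.02=36.5188; Δ=(20.2140−76.5612)/(150.6960−94.3488)=-1.0000; B=V−Δ·S=167.5588
Node (1,1) S=209.3000: V=(p*·69.7850+(1−p*)·20.2140)/1.02=53.7239; Δ=(69.7850−20.2140)/(240.6950−150.6960)=0.5508; B=V−Δ·S=-61.5575
Node (0,0) S=182.0000: V=(p*·53.7239+(1−p*)·36.5188)/1.02=47.5710; Δ=(53.7239−36.5188)/(209.3000−131.0400)=0.2198; B=V−Δ·S=7.5591
Self-financing check: at every node Δ·S+B equals the discounted successor values.

(0,0): Delta=0.2198 Bond=7.5591
(1,0): Delta=-1.0000 Bond=167.5588
(1,1): Delta=0.5508 Bond=-61.5575
V0=47.5710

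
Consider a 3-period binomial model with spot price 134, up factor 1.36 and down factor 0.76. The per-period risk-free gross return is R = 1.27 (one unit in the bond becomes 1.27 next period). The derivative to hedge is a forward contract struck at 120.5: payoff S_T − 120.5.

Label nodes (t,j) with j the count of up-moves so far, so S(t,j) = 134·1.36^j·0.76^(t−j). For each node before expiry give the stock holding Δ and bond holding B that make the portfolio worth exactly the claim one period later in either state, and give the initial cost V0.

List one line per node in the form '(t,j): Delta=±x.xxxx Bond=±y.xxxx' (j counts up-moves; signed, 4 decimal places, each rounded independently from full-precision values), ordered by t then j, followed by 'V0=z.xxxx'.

(0,0): Delta=1.0000 Bond=-58.8269
(1,0): Delta=1.0000 Bond=-74.7101
(1,1): Delta=1.0000 Bond=-74.7101
(2,0): Delta=1.0000 Bond=-94.8819
(2,1): Delta=1.0000 Bond=-94.8819
(2,2): Delta=1.0000 Bond=-94.8819
V0=75.1731

Since d<R<u, set p* = (R−d)/(u−d) = 0.8500; price each node as the discounted p*-expectation of its children.
Terminal payoffs: V(3,0)=-61.6772, V(3,1)=-15.2382, V(3,2)=67.8633, V(3,3)=216.5711
  t=2,j=0: stock 77.3984 → up 105.2618 (V=-15.2382), down 58.8228 (V=-61.6772). Price -17.4835; hedge Δ=1.0000, bond B=-94.8819.
  t=2,j=1: stock 138.5024 → up 188.3633 (V=67.8633), down 105.2618 (V=-15.2382). Price 43.6205; hedge Δ=1.0000, bond B=-94.8819.
  t=2,j=2: stock 247.8464 → up 337.0711 (V=216.5711), down 188.3633 (V=67.8633). Price 152.9645; hedge Δ=1.0000, bond B=-94.8819.
  t=1,j=0: stock 101.8400 → up 138.5024 (V=43.6205), down 77.3984 (V=-17.4835). Price 27.1299; hedge Δ=1.0000, bond B=-74.7101.
  t=1,j=1: stock 182.2400 → up 247.8464 (V=152.9645), down 138.5024 (V=43.6205). Price 107.5299; hedge Δ=1.0000, bond B=-74.7101.
  t=0,j=0: stock 134.0000 → up 182.2400 (V=107.5299), down 101.8400 (V=27.1299). Price 75.1731; hedge Δ=1.0000, bond B=-58.8269.
Self-financing check: at every node Δ·S+B equals the discounted successor values.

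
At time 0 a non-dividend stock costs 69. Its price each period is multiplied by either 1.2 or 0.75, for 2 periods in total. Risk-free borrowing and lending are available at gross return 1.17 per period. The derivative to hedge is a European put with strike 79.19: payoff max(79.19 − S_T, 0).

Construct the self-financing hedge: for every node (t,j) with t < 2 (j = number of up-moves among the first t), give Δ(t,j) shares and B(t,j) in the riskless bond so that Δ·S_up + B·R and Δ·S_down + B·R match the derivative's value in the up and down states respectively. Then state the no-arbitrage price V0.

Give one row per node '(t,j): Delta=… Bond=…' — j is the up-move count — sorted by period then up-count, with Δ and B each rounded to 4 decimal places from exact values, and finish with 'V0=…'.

Since d<R<u, set p* = (R−d)/(u−d) = 0.9333; price each node as the discounted p*-expectation of its children.
Payoff layer (t=2): V(2,0)=40.3775, V(2,1)=17.0900, V(2,2)=0.0000
Node (1,0) S=51.7500: V=(p*·17.0900+(1−p*)·40.3775)/1.17=15.9338; Δ=(17.0900−40.3775)/(62.1000−38.8125)=-1.0000; B=V−Δ·S=67.6838
Node (1,1) S=82.8000: V=(p*·0.0000+(1−p*)·17.0900)/1.17=0.9738; Δ=(0.0000−17.0900)/(99.3600−62.1000)=-0.4587; B=V−Δ·S=38.9516
Node (0,0) S=69.0000: V=(p*·0.9738+(1−p*)·15.9338)/1.17=1.6847; Δ=(0.9738−15.9338)/(82.8000−51.7500)=-0.4818; B=V−Δ·S=34.9291
Check: Δ(0,0)·S0 + B(0,0) = 1.6847 = V0.

(0,0): Delta=-0.4818 Bond=34.9291
(1,0): Delta=-1.0000 Bond=67.6838
(1,1): Delta=-0.4587 Bond=38.9516
V0=1.6847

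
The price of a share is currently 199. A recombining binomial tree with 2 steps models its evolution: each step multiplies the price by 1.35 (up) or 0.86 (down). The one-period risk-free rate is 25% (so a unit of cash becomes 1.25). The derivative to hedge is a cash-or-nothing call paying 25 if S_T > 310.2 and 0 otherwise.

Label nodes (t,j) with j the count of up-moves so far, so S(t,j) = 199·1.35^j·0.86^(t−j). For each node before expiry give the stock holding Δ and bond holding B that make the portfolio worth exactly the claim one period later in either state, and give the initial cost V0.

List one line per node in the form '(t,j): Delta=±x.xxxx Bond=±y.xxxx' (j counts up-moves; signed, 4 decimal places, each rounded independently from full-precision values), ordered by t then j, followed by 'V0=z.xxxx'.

(0,0): Delta=0.1632 Bond=-22.3507
(1,0): Delta=0.0000 Bond=0.0000
(1,1): Delta=0.1899 Bond=-35.1020
V0=10.1358

Since d<R<u, set p* = (R−d)/(u−d) = 0.7959; price each node as the discounted p*-expectation of its children.
Terminal payoffs: V(2,0)=0.0000, V(2,1)=0.0000, V(2,2)=25.0000
  t=1,j=0: stock 171.1400 → up 231.0390 (V=0.0000), down 147.1804 (V=0.0000). Price 0.0000; hedge Δ=0.0000, bond B=0.0000.
  t=1,j=1: stock 268.6500 → up 362.6775 (V=25.0000), down 231.0390 (V=0.0000). Price 15.9184; hedge Δ=0.1899, bond B=-35.1020.
  t=0,j=0: stock 199.0000 → up 268.6500 (V=15.9184), down 171.1400 (V=0.0000). Price 10.1358; hedge Δ=0.1632, bond B=-22.3507.
Root portfolio cost Δ·199+B reproduces V0=10.1358.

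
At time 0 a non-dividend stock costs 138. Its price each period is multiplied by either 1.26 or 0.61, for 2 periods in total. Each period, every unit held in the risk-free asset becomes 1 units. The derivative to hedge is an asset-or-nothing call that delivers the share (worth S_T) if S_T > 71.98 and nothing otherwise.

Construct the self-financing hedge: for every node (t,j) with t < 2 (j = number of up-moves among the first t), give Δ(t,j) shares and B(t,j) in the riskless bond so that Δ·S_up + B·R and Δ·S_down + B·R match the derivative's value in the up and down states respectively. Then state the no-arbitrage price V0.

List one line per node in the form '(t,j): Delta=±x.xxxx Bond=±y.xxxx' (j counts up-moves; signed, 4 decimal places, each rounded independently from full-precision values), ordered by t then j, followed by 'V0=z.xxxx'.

(0,0): Delta=1.2290 Bond=-39.8158
(1,0): Delta=1.9385 Bond=-99.5396
(1,1): Delta=1.0000 Bond=0.0000
V0=129.7840

No-arbitrage ⇒ martingale measure with p* = (R−d)/(u−d) = 0.6000.
Terminal values V(2,·): V(2,0)=0.0000, V(2,1)=106.0668, V(2,2)=219.0888
(1,0): S=84.1800. Δ = (V_up−V_dn)/(S_up−S_dn) = (106.0668−0.0000)/(106.0668−51.3498) = 1.9385. V = [p*·106.0668 + (1−p*)·0.0000]/1 = 63.6401. B = V − Δ·S = -99.5396.
(1,1): S=173.8800. Δ = (V_up−V_dn)/(S_up−S_dn) = (219.0888−106.0668)/(219.0888−106.0668) = 1.0000. V = [p*·219.0888 + (1−p*)·106.0668]/1 = 173.8800. B = V − Δ·S = 0.0000.
(0,0): S=138.0000. Δ = (V_up−V_dn)/(S_up−S_dn) = (173.8800−63.6401)/(173.8800−84.1800) = 1.2290. V = [p*·173.8800 + (1−p*)·63.6401]/1 = 129.7840. B = V − Δ·S = -39.8158.
Root portfolio cost Δ·138+B reproduces V0=129.7840.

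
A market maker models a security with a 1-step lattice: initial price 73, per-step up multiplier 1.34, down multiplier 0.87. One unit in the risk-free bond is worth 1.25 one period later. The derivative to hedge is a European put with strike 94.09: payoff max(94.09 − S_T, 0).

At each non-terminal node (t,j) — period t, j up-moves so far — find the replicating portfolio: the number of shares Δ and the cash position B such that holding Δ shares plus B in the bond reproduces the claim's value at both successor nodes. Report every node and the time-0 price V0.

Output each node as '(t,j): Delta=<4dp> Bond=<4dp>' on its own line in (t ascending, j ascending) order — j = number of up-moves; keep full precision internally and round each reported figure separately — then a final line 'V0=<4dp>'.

(0,0): Delta=-0.8913 Bond=69.7484
V0=4.6846

Since d<R<u, set p* = (R−d)/(u−d) = 0.8085; price each node as the discounted p*-expectation of its children.
Terminal payoffs: V(1,0)=30.5800, V(1,1)=0.0000
Node (0,0) S=73.0000: V=(p*·0.0000+(1−p*)·30.5800)/1.25=4.6846; Δ=(0.0000−30.5800)/(97.8200−63.5100)=-0.8913; B=V−Δ·S=69.7484
Each (Δ,B) replicates both successor values, so the strategy is self-financing and V0 is arbitrage-free.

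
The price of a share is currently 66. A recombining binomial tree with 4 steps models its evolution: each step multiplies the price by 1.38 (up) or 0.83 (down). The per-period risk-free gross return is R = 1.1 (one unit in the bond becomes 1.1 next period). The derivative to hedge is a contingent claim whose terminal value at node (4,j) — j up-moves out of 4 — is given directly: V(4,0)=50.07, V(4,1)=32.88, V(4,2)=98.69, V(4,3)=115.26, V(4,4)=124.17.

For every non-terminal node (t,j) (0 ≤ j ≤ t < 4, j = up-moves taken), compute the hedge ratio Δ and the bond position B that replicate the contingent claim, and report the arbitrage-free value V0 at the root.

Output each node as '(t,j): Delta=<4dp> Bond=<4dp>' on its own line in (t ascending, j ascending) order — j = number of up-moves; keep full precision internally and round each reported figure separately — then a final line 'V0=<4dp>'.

(0,0): Delta=0.6210 Bond=16.2813
(1,0): Delta=0.8896 Bond=3.1944
(1,1): Delta=0.4535 Bond=33.1695
(2,0): Delta=0.8563 Bond=5.0281
(2,1): Delta=0.9104 Bond=1.9436
(2,2): Delta=0.1685 Bond=72.3086
(3,0): Delta=-0.8282 Bond=69.1012
(3,1): Delta=1.9070 Bond=-60.3939
(3,2): Delta=0.2888 Bond=66.9858
(3,3): Delta=0.0934 Bond=92.5582
V0=57.2675

Under the risk-neutral measure, an up-move has probability p* = (R−d)/(u−d) = 0.4909 and values discount at R = 1.1.
At expiry t=4: V(4,0)=50.0700, V(4,1)=32.8800, V(4,2)=98.6900, V(4,3)=115.2600, V(4,4)=124.1700
(3,0): S=37.7379. Δ = (V_up−V_dn)/(S_up−S_dn) = (32.8800−50.0700)/(52.0784−31.3225) = -0.8282. V = [p*·32.8800 + (1−p*)·50.0700]/1.1 = 37.8466. B = V − Δ·S = 69.1012.
(3,1): S=62.7450. Δ = (V_up−V_dn)/(S_up−S_dn) = (98.6900−32.8800)/(86.5881−52.0784) = 1.9070. V = [p*·98.6900 + (1−p*)·32.8800]/1.1 = 59.2607. B = V − Δ·S = -60.3939.
(3,2): S=104.3230. Δ = (V_up−V_dn)/(S_up−S_dn) = (115.2600−98.6900)/(143.9658−86.5881) = 0.2888. V = [p*·115.2600 + (1−p*)·98.6900]/1.1 = 97.1131. B = V − Δ·S = 66.9858.
(3,3): S=173.4528. Δ = (V_up−V_dn)/(S_up−S_dn) = (124.1700−115.2600)/(239.3648−143.9658) = 0.0934. V = [p*·124.1700 + (1−p*)·115.2600]/1.1 = 108.7582. B = V − Δ·S = 92.5582.
(2,0): S=45.4674. Δ = (V_up−V_dn)/(S_up−S_dn) = (59.2607−37.8466)/(62.7450−37.7379) = 0.8563. V = [p*·59.2607 + (1−p*)·37.8466]/1.1 = 43.9627. B = V − Δ·S = 5.0281.
(2,1): S=75.5964. Δ = (V_up−V_dn)/(S_up−S_dn) = (97.1131−59.2607)/(104.3230−62.7450) = 0.9104. V = [p*·97.1131 + (1−p*)·59.2607]/1.1 = 70.7661. B = V − Δ·S = 1.9436.
(2,2): S=125.6904. Δ = (V_up−V_dn)/(S_up−S_dn) = (108.7582−97.1131)/(173.4528−104.3230) = 0.1685. V = [p*·108.7582 + (1−p*)·97.1131]/1.1 = 93.4816. B = V − Δ·S = 72.3086.
(1,0): S=54.7800. Δ = (V_up−V_dn)/(S_up−S_dn) = (70.7661−43.9627)/(75.5964−45.4674) = 0.8896. V = [p*·70.7661 + (1−p*)·43.9627]/1.1 = 51.9280. B = V − Δ·S = 3.1944.
(1,1): S=91.0800. Δ = (V_up−V_dn)/(S_up−S_dn) = (93.4816−70.7661)/(125.6904−75.5964) = 0.4535. V = [p*·93.4816 + (1−p*)·70.7661]/1.1 = 74.4703. B = V − Δ·S = 33.1695.
(0,0): S=66.0000. Δ = (V_up−V_dn)/(S_up−S_dn) = (74.4703−51.9280)/(91.0800−54.7800) = 0.6210. V = [p*·74.4703 + (1−p*)·51.9280]/1.1 = 57.2675. B = V − Δ·S = 16.2813.
Each (Δ,B) replicates both successor values, so the strategy is self-financing and V0 is arbitrage-free.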